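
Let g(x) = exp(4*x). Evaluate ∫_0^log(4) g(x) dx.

Let u = exp(x), so du = exp(x) dx. When x = 0, u = 1; when x = log(4), u = 4.
The integral becomes ∫ u**3 du from 1 to 4, with antiderivative u**4/4.
Back in x: F(x) = exp(4*x)/4.
Then F(log(4)) - F(0) = (64) - (1/4) = 255/4.

255/4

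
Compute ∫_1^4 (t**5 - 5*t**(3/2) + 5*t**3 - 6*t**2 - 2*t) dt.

By the power rule, an antiderivative is F(t) = t**6/6 - 2*t**(5/2) + 5*t**4/4 - 2*t**3 - t**2.
Then F(4) - F(1) = (2384/3) - (-43/12) = 3193/4.

3193/4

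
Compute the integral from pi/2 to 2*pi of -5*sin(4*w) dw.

0

An antiderivative is F(w) = 5*cos(4*w)/4.
Then F(2*pi) - F(pi/2) = (5/4) - (5/4) = 0.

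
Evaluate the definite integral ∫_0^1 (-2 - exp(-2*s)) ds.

-5/2 + exp(-2)/2

An antiderivative is F(s) = -2*s + exp(-2*s)/2.
Then F(1) - F(0) = (-2 + exp(-2)/2) - (1/2) = -5/2 + exp(-2)/2.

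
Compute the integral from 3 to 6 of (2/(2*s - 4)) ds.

log(4)

An antiderivative is F(s) = log(2*s - 4).
Then F(6) - F(3) = (log(8)) - (log(2)) = log(4).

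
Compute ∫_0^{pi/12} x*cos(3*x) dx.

Integrate by parts once (u = x, dv = cos(3*x) dx).
An antiderivative is F(x) = x*sin(3*x)/3 + cos(3*x)/9.
Then F(pi/12) - F(0) = (sqrt(2)*(pi + 4)/72) - (1/9) = -1/9 + sqrt(2)*pi/72 + sqrt(2)/18.

-1/9 + sqrt(2)*pi/72 + sqrt(2)/18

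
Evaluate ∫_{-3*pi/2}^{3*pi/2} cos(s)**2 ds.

3*pi/2

Use the identity cos^2(s) = (1 + cos(2*s))/2.
An antiderivative is F(s) = s/2 + sin(2*s)/4.
Then F(3*pi/2) - F(-3*pi/2) = (3*pi/4) - (-3*pi/4) = 3*pi/2.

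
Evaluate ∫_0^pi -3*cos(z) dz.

0

An antiderivative is F(z) = -3*sin(z).
Then F(pi) - F(0) = (0) - (0) = 0.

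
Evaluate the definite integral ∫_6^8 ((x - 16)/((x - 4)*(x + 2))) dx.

-8*log(2) + 3*log(5)

Factor the denominator: x**2 - 2*x - 8 = (x + 2)(x - 4).
Partial fractions: (x - 16)/((x - 4)*(x + 2)) = 3/(x + 2) - 2/(x - 4).
An antiderivative is F(x) = -2*log(x - 4) + 3*log(x + 2).
Then F(8) - F(6) = (-log(2) + 3*log(5)) - (7*log(2)) = -8*log(2) + 3*log(5).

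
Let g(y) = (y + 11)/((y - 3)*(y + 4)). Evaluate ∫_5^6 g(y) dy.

log(81/40)

Factor the denominator: y**2 + y - 12 = (y + 4)(y - 3).
Partial fractions: (y + 11)/((y - 3)*(y + 4)) = -1/(y + 4) + 2/(y - 3).
An antiderivative is F(y) = 2*log(y - 3) - log(y + 4).
Then F(6) - F(5) = (log(9/10)) - (log(4/9)) = log(81/40).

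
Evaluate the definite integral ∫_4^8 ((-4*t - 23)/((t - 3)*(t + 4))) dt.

Factor the denominator: t**2 + t - 12 = (t + 4)(t - 3).
Partial fractions: (-4*t - 23)/((t - 3)*(t + 4)) = 1/(t + 4) - 5/(t - 3).
An antiderivative is F(t) = -5*log(t - 3) + log(t + 4).
Then F(8) - F(4) = (-5*log(5) + log(3) + 2*log(2)) - (log(8)) = -5*log(5) - log(2) + log(3).

-5*log(5) - log(2) + log(3)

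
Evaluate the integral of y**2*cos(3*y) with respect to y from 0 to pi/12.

sqrt(2)*(-32 + pi**2 + 8*pi)/864

Integrate by parts twice (u = y^2, dv = cos(3*y) dy).
An antiderivative is F(y) = y**2*sin(3*y)/3 + 2*y*cos(3*y)/9 - 2*sin(3*y)/27.
Then F(pi/12) - F(0) = (sqrt(2)*(-32 + pi**2 + 8*pi)/864) - (0) = sqrt(2)*(-32 + pi**2 + 8*pi)/864.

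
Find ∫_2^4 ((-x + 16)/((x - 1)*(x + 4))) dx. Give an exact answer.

Factor the denominator: x**2 + 3*x - 4 = (x + 4)(x - 1).
Partial fractions: (-x + 16)/((x - 1)*(x + 4)) = -4/(x + 4) + 3/(x - 1).
An antiderivative is F(x) = 3*log(x - 1) - 4*log(x + 4).
Then F(4) - F(2) = (-12*log(2) + 3*log(3)) - (-4*log(3) - 4*log(2)) = -8*log(2) + 7*log(3).

-8*log(2) + 7*log(3)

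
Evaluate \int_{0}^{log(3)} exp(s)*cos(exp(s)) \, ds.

-sin(1) + sin(3)

Let u = exp(s), so du = exp(s) ds. When s = 0, u = 1; when s = log(3), u = 3.
The integral becomes ∫ cos(u) du from 1 to 3, with antiderivative sin(u).
Back in s: F(s) = sin(exp(s)).
Then F(log(3)) - F(0) = (sin(3)) - (sin(1)) = -sin(1) + sin(3).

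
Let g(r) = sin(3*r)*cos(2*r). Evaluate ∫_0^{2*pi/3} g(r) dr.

Use the identity sin(3*r)cos(2*r) = [sin(5*r) + sin(r)]/2.
An antiderivative is F(r) = -cos(r)/2 - cos(5*r)/10.
Then F(2*pi/3) - F(0) = (3/10) - (-3/5) = 9/10.

9/10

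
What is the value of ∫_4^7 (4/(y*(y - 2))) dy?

Factor the denominator: y**2 - 2*y = y(y - 2).
Partial fractions: 4/(y*(y - 2)) = -2/y + 2/(y - 2).
An antiderivative is F(y) = -2*log(y) + 2*log(y - 2).
Then F(7) - F(4) = (log(25/49)) - (-log(4)) = log(100/49).

log(100/49)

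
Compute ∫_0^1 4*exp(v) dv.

An antiderivative is F(v) = 4*exp(v).
Then F(1) - F(0) = (4*E) - (4) = -4 + 4*E.

-4 + 4*E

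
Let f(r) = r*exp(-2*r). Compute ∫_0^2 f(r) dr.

(-5 + exp(4))*exp(-4)/4

Integrate by parts once (u = r, dv = exp(-2*r) dr).
An antiderivative is F(r) = (-2*r - 1)*exp(-2*r)/4.
Then F(2) - F(0) = (-5*exp(-4)/4) - (-1/4) = (-5 + exp(4))*exp(-4)/4.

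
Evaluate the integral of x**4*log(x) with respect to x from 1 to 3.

-242/25 + 243*log(3)/5

Integrate by parts once (u = ln x, dv = x**4 dx).
An antiderivative is F(x) = x**5*(5*log(x) - 1)/25.
Then F(3) - F(1) = (-243/25 + 243*log(3)/5) - (-1/25) = -242/25 + 243*log(3)/5.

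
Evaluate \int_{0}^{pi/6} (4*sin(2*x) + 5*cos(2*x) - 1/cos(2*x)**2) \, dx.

1 + 3*sqrt(3)/4

An antiderivative is F(x) = 5*sin(2*x)/2 - 2*cos(2*x) - tan(2*x)/2.
Then F(pi/6) - F(0) = (-1 + 3*sqrt(3)/4) - (-2) = 1 + 3*sqrt(3)/4.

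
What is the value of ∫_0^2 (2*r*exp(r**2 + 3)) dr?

-exp(3) + exp(7)

Let u = r**2 + 3, so du = 2*r dr. When r = 0, u = 3; when r = 2, u = 7.
The integral becomes ∫ exp(u) du from 3 to 7, with antiderivative exp(u).
Back in r: F(r) = exp(r**2 + 3).
Then F(2) - F(0) = (exp(7)) - (exp(3)) = -exp(3) + exp(7).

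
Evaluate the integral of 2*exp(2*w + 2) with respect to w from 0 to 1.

-exp(2) + exp(4)

Let u = 2*w + 2, so du = 2 dw. When w = 0, u = 2; when w = 1, u = 4.
The integral becomes ∫ exp(u) du from 2 to 4, with antiderivative exp(u).
Back in w: F(w) = exp(2*w + 2).
Then F(1) - F(0) = (exp(4)) - (exp(2)) = -exp(2) + exp(4).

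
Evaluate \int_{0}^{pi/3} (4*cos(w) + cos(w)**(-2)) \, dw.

An antiderivative is F(w) = 4*sin(w) + tan(w).
Then F(pi/3) - F(0) = (3*sqrt(3)) - (0) = 3*sqrt(3).

3*sqrt(3)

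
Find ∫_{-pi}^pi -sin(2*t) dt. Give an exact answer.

0

An antiderivative is F(t) = cos(2*t)/2.
Then F(pi) - F(-pi) = (1/2) - (1/2) = 0.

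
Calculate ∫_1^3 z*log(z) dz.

-2 + 9*log(3)/2

Integrate by parts once (u = ln z, dv = z dz).
An antiderivative is F(z) = z**2*(2*log(z) - 1)/4.
Then F(3) - F(1) = (-9/4 + 9*log(3)/2) - (-1/4) = -2 + 9*log(3)/2.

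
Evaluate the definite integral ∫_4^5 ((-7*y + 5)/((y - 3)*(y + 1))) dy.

-7*log(2) - 3*log(3) + 3*log(5)

Factor the denominator: y**2 - 2*y - 3 = (y + 1)(y - 3).
Partial fractions: (-7*y + 5)/((y - 3)*(y + 1)) = -3/(y + 1) - 4/(y - 3).
An antiderivative is F(y) = -4*log(y - 3) - 3*log(y + 1).
Then F(5) - F(4) = (-7*log(2) - 3*log(3)) - (-3*log(5)) = -7*log(2) - 3*log(3) + 3*log(5).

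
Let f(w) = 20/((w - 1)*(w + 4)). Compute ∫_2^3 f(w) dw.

Factor the denominator: w**2 + 3*w - 4 = (w + 4)(w - 1).
Partial fractions: 20/((w - 1)*(w + 4)) = -4/(w + 4) + 4/(w - 1).
An antiderivative is F(w) = 4*log(w - 1) - 4*log(w + 4).
Then F(3) - F(2) = (-4*log(7) + 4*log(2)) - (-4*log(3) - 4*log(2)) = -4*log(7) + 4*log(3) + 8*log(2).

-4*log(7) + 4*log(3) + 8*log(2)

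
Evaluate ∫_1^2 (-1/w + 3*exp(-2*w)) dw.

-log(2) - 3*exp(-4)/2 + 3*exp(-2)/2

An antiderivative is F(w) = -log(w) - 3*exp(-2*w)/2.
Then F(2) - F(1) = (-log(2) - 3*exp(-4)/2) - (-3*exp(-2)/2) = -log(2) - 3*exp(-4)/2 + 3*exp(-2)/2.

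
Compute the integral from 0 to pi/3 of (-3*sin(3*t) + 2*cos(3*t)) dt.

An antiderivative is F(t) = 2*sin(3*t)/3 + cos(3*t).
Then F(pi/3) - F(0) = (-1) - (1) = -2.

-2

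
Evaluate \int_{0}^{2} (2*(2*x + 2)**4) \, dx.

Let u = 2*x + 2, so du = 2 dx. When x = 0, u = 2; when x = 2, u = 6.
The integral becomes ∫ u**4 du from 2 to 6, with antiderivative u**5/5.
Back in x: F(x) = (2*x + 2)**5/5.
Then F(2) - F(0) = (7776/5) - (32/5) = 7744/5.

7744/5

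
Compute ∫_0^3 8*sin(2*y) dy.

Let u = 2*y, so du = 2 dy. When y = 0, u = 0; when y = 3, u = 6.
The integral becomes 4·∫ sin(u) du from 0 to 6, with antiderivative -4*cos(u).
Back in y: F(y) = -4*cos(2*y).
Then F(3) - F(0) = (-4*cos(6)) - (-4) = 4 - 4*cos(6).

4 - 4*cos(6)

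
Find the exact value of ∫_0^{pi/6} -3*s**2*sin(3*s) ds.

Integrate by parts twice (u = s^2, dv = -3*sin(3*s) ds).
An antiderivative is F(s) = s**2*cos(3*s) - 2*s*sin(3*s)/3 - 2*cos(3*s)/9.
Then F(pi/6) - F(0) = (-pi/9) - (-2/9) = 2/9 - pi/9.

2/9 - pi/9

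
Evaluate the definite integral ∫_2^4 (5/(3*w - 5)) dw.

An antiderivative is F(w) = 5*log(3*w - 5)/3.
Then F(4) - F(2) = (5*log(7)/3) - (0) = 5*log(7)/3.

5*log(7)/3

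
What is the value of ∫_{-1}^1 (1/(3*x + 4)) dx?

An antiderivative is F(x) = log(3*x + 4)/3.
Then F(1) - F(-1) = (log(7)/3) - (0) = log(7)/3.

log(7)/3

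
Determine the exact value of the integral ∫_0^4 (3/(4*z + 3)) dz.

An antiderivative is F(z) = 3*log(4*z + 3)/4.
Then F(4) - F(0) = (3*log(19)/4) - (3*log(3)/4) = -3*log(3)/4 + 3*log(19)/4.

-3*log(3)/4 + 3*log(19)/4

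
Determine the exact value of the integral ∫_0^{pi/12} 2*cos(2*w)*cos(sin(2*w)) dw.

sin(1/2)

Let u = sin(2*w), so du = 2*cos(2*w) dw. When w = 0, u = 0; when w = pi/12, u = 1/2.
The integral becomes ∫ cos(u) du from 0 to 1/2, with antiderivative sin(u).
Back in w: F(w) = sin(sin(2*w)).
Then F(pi/12) - F(0) = (sin(1/2)) - (0) = sin(1/2).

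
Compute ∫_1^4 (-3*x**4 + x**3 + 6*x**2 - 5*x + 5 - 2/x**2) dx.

By the power rule, an antiderivative is F(x) = -3*x**5/5 + x**4/4 + 2*x**3 - 5*x**2/2 + 5*x + 2/x.
Then F(4) - F(1) = (-4419/10) - (123/20) = -8961/20.

-8961/20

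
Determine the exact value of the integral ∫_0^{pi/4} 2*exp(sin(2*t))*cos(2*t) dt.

-1 + E

Let u = sin(2*t), so du = 2*cos(2*t) dt. When t = 0, u = 0; when t = pi/4, u = 1.
The integral becomes ∫ exp(u) du from 0 to 1, with antiderivative exp(u).
Back in t: F(t) = exp(sin(2*t)).
Then F(pi/4) - F(0) = (E) - (1) = -1 + E.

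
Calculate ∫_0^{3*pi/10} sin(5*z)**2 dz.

Use the identity sin^2(5*z) = (1 - cos(10*z))/2.
An antiderivative is F(z) = z/2 - sin(10*z)/20.
Then F(3*pi/10) - F(0) = (3*pi/20) - (0) = 3*pi/20.

3*pi/20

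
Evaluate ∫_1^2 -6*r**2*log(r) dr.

14/3 - 16*log(2)

Integrate by parts once (u = ln r, dv = -6*r**2 dr).
An antiderivative is F(r) = -2*r**3*(3*log(r) - 1)/3.
Then F(2) - F(1) = (16/3 - 16*log(2)) - (2/3) = 14/3 - 16*log(2).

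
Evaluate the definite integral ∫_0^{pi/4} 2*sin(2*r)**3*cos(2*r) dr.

1/4

Let u = sin(2*r), so du = 2*cos(2*r) dr. When r = 0, u = 0; when r = pi/4, u = 1.
The integral becomes ∫ u**3 du from 0 to 1, with antiderivative u**4/4.
Back in r: F(r) = sin(2*r)**4/4.
Then F(pi/4) - F(0) = (1/4) - (0) = 1/4.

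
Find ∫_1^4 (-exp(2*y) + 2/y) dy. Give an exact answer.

An antiderivative is F(y) = -exp(2*y)/2 + 2*log(y).
Then F(4) - F(1) = (-exp(8)/2 + log(16)) - (-exp(2)/2) = -exp(8)/2 + log(16) + exp(2)/2.

-exp(8)/2 + log(16) + exp(2)/2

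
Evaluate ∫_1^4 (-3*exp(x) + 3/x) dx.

-3*exp(4) + 3*log(4) + 3*exp(1)

An antiderivative is F(x) = -3*exp(x) + 3*log(x).
Then F(4) - F(1) = (-3*exp(4) + 3*log(4)) - (-3*exp(1)) = -3*exp(4) + 3*log(4) + 3*exp(1).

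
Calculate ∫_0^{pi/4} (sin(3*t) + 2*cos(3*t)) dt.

1/3 + sqrt(2)/2

An antiderivative is F(t) = 2*sin(3*t)/3 - cos(3*t)/3.
Then F(pi/4) - F(0) = (sqrt(2)/2) - (-1/3) = 1/3 + sqrt(2)/2.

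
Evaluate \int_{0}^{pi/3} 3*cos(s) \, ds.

An antiderivative is F(s) = 3*sin(s).
Then F(pi/3) - F(0) = (3*sqrt(3)/2) - (0) = 3*sqrt(3)/2.

3*sqrt(3)/2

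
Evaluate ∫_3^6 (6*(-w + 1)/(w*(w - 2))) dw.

Factor the denominator: w**2 - 2*w = w(w - 2).
Partial fractions: 6*(-w + 1)/(w*(w - 2)) = -3/w - 3/(w - 2).
An antiderivative is F(w) = -3*log(w) - 3*log(w - 2).
Then F(6) - F(3) = (-9*log(2) - 3*log(3)) - (-log(27)) = -9*log(2).

-9*log(2)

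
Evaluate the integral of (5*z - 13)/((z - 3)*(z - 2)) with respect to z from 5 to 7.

-3*log(3) + 2*log(2) + 3*log(5)

Factor the denominator: z**2 - 5*z + 6 = (z - 2)(z - 3).
Partial fractions: (5*z - 13)/((z - 3)*(z - 2)) = 3/(z - 2) + 2/(z - 3).
An antiderivative is F(z) = 2*log(z - 3) + 3*log(z - 2).
Then F(7) - F(5) = (4*log(2) + 3*log(5)) - (2*log(2) + 3*log(3)) = -3*log(3) + 2*log(2) + 3*log(5).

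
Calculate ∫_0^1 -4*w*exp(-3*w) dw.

Integrate by parts once (u = w, dv = -4*exp(-3*w) dw).
An antiderivative is F(w) = (12*w + 4)*exp(-3*w)/9.
Then F(1) - F(0) = (16*exp(-3)/9) - (4/9) = -4/9 + 16*exp(-3)/9.

-4/9 + 16*exp(-3)/9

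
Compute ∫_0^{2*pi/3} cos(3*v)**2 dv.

Use the identity cos^2(3*v) = (1 + cos(6*v))/2.
An antiderivative is F(v) = v/2 + sin(6*v)/12.
Then F(2*pi/3) - F(0) = (pi/3) - (0) = pi/3.

pi/3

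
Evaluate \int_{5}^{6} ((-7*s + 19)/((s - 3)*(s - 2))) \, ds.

Factor the denominator: s**2 - 5*s + 6 = (s - 2)(s - 3).
Partial fractions: (-7*s + 19)/((s - 3)*(s - 2)) = -5/(s - 2) - 2/(s - 3).
An antiderivative is F(s) = -2*log(s - 3) - 5*log(s - 2).
Then F(6) - F(5) = (-10*log(2) - 2*log(3)) - (-5*log(3) - 2*log(2)) = -8*log(2) + 3*log(3).

-8*log(2) + 3*log(3)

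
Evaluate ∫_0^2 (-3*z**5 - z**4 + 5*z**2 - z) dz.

By the power rule, an antiderivative is F(z) = -z**6/2 - z**5/5 + 5*z**3/3 - z**2/2.
Then F(2) - F(0) = (-406/15) - (0) = -406/15.

-406/15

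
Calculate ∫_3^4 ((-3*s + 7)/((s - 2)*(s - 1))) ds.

log(32/81)

Factor the denominator: s**2 - 3*s + 2 = (s - 1)(s - 2).
Partial fractions: (-3*s + 7)/((s - 2)*(s - 1)) = -4/(s - 1) + 1/(s - 2).
An antiderivative is F(s) = log(s - 2) - 4*log(s - 1).
Then F(4) - F(3) = (log(2/81)) - (-log(16)) = log(32/81).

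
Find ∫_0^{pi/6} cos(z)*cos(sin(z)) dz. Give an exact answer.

Let u = sin(z), so du = cos(z) dz. When z = 0, u = 0; when z = pi/6, u = 1/2.
The integral becomes ∫ cos(u) du from 0 to 1/2, with antiderivative sin(u).
Back in z: F(z) = sin(sin(z)).
Then F(pi/6) - F(0) = (sin(1/2)) - (0) = sin(1/2).

sin(1/2)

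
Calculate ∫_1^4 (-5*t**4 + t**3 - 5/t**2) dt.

-963

By the power rule, an antiderivative is F(t) = -t**5 + t**4/4 + 5/t.
Then F(4) - F(1) = (-3835/4) - (17/4) = -963.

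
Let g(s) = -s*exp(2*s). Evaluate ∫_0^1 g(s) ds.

-exp(2)/4 - 1/4

Integrate by parts once (u = s, dv = -exp(2*s) ds).
An antiderivative is F(s) = (-2*s + 1)*exp(2*s)/4.
Then F(1) - F(0) = (-exp(2)/4) - (1/4) = -exp(2)/4 - 1/4.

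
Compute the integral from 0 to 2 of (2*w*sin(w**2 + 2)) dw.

Let u = w**2 + 2, so du = 2*w dw. When w = 0, u = 2; when w = 2, u = 6.
The integral becomes ∫ sin(u) du from 2 to 6, with antiderivative -cos(u).
Back in w: F(w) = -cos(w**2 + 2).
Then F(2) - F(0) = (-cos(6)) - (-cos(2)) = -cos(6) + cos(2).

-cos(6) + cos(2)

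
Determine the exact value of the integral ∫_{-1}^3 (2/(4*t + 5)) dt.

An antiderivative is F(t) = log(4*t + 5)/2.
Then F(3) - F(-1) = (log(17)/2) - (0) = log(17)/2.

log(17)/2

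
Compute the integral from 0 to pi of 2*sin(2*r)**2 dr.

Use the identity sin^2(2*r) = (1 - cos(4*r))/2.
An antiderivative is F(r) = r - sin(4*r)/4.
Then F(pi) - F(0) = (pi) - (0) = pi.

pi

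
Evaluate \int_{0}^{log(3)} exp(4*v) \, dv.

20

Let u = exp(v), so du = exp(v) dv. When v = 0, u = 1; when v = log(3), u = 3.
The integral becomes ∫ u**3 du from 1 to 3, with antiderivative u**4/4.
Back in v: F(v) = exp(4*v)/4.
Then F(log(3)) - F(0) = (81/4) - (1/4) = 20.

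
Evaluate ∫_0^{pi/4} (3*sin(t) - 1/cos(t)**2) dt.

An antiderivative is F(t) = -3*cos(t) - tan(t).
Then F(pi/4) - F(0) = (-3*sqrt(2)/2 - 1) - (-3) = 2 - 3*sqrt(2)/2.

2 - 3*sqrt(2)/2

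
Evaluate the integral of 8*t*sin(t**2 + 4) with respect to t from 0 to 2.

4*cos(4) - 4*cos(8)

Let u = t**2 + 4, so du = 2*t dt. When t = 0, u = 4; when t = 2, u = 8.
The integral becomes 4·∫ sin(u) du from 4 to 8, with antiderivative -4*cos(u).
Back in t: F(t) = -4*cos(t**2 + 4).
Then F(2) - F(0) = (-4*cos(8)) - (-4*cos(4)) = 4*cos(4) - 4*cos(8).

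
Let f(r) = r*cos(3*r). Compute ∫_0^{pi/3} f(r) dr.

Integrate by parts once (u = r, dv = cos(3*r) dr).
An antiderivative is F(r) = r*sin(3*r)/3 + cos(3*r)/9.
Then F(pi/3) - F(0) = (-1/9) - (1/9) = -2/9.

-2/9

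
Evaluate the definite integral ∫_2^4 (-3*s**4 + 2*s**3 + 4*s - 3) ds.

-2286/5

By the power rule, an antiderivative is F(s) = -3*s**5/5 + s**4/2 + 2*s**2 - 3*s.
Then F(4) - F(2) = (-2332/5) - (-46/5) = -2286/5.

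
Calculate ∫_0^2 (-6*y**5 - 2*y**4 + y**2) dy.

By the power rule, an antiderivative is F(y) = -y**6 - 2*y**5/5 + y**3/3.
Then F(2) - F(0) = (-1112/15) - (0) = -1112/15.

-1112/15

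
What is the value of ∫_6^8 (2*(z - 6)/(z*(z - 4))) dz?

Factor the denominator: z**2 - 4*z = z(z - 4).
Partial fractions: 2*(z - 6)/(z*(z - 4)) = 3/z - 1/(z - 4).
An antiderivative is F(z) = 3*log(z) - log(z - 4).
Then F(8) - F(6) = (7*log(2)) - (2*log(2) + 3*log(3)) = log(32/27).

log(32/27)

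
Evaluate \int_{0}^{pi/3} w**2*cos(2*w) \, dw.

-pi/12 - sqrt(3)/8 + sqrt(3)*pi**2/36

Integrate by parts twice (u = w^2, dv = cos(2*w) dw).
An antiderivative is F(w) = w**2*sin(2*w)/2 + w*cos(2*w)/2 - sin(2*w)/4.
Then F(pi/3) - F(0) = (-pi/12 - sqrt(3)/8 + sqrt(3)*pi**2/36) - (0) = -pi/12 - sqrt(3)/8 + sqrt(3)*pi**2/36.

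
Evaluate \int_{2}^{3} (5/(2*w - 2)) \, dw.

An antiderivative is F(w) = 5*log(2*w - 2)/2.
Then F(3) - F(2) = (log(32)) - (5*log(2)/2) = 5*log(2)/2.

5*log(2)/2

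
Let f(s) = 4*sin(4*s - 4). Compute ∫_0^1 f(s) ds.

-1 + cos(4)

Let u = 4*s - 4, so du = 4 ds. When s = 0, u = -4; when s = 1, u = 0.
The integral becomes ∫ sin(u) du from -4 to 0, with antiderivative -cos(u).
Back in s: F(s) = -cos(4*s - 4).
Then F(1) - F(0) = (-1) - (-cos(4)) = -1 + cos(4).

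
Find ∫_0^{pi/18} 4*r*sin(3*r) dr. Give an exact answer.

Integrate by parts once (u = r, dv = 4*sin(3*r) dr).
An antiderivative is F(r) = -4*r*cos(3*r)/3 + 4*sin(3*r)/9.
Then F(pi/18) - F(0) = (-sqrt(3)*pi/27 + 2/9) - (0) = -sqrt(3)*pi/27 + 2/9.

-sqrt(3)*pi/27 + 2/9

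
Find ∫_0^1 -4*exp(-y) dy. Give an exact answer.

An antiderivative is F(y) = 4*exp(-y).
Then F(1) - F(0) = (4*exp(-1)) - (4) = -4 + 4*exp(-1).

-4 + 4*exp(-1)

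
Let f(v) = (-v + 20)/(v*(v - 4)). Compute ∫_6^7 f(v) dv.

-5*log(7) + log(2) + 9*log(3)

Factor the denominator: v**2 - 4*v = v(v - 4).
Partial fractions: (-v + 20)/(v*(v - 4)) = -5/v + 4/(v - 4).
An antiderivative is F(v) = -5*log(v) + 4*log(v - 4).
Then F(7) - F(6) = (-5*log(7) + 4*log(3)) - (-5*log(3) - log(2)) = -5*log(7) + log(2) + 9*log(3).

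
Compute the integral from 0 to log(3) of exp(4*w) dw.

20

Let u = exp(w), so du = exp(w) dw. When w = 0, u = 1; when w = log(3), u = 3.
The integral becomes ∫ u**3 du from 1 to 3, with antiderivative u**4/4.
Back in w: F(w) = exp(4*w)/4.
Then F(log(3)) - F(0) = (81/4) - (1/4) = 20.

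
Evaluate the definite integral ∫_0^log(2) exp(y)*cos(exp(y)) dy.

-sin(1) + sin(2)

Let u = exp(y), so du = exp(y) dy. When y = 0, u = 1; when y = log(2), u = 2.
The integral becomes ∫ cos(u) du from 1 to 2, with antiderivative sin(u).
Back in y: F(y) = sin(exp(y)).
Then F(log(2)) - F(0) = (sin(2)) - (sin(1)) = -sin(1) + sin(2).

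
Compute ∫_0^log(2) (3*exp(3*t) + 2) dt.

log(4) + 7

An antiderivative is F(t) = exp(3*t) + 2*t.
Then F(log(2)) - F(0) = (2*log(2) + 8) - (1) = log(4) + 7.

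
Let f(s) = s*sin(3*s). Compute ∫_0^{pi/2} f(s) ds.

Integrate by parts once (u = s, dv = sin(3*s) ds).
An antiderivative is F(s) = -s*cos(3*s)/3 + sin(3*s)/9.
Then F(pi/2) - F(0) = (-1/9) - (0) = -1/9.

-1/9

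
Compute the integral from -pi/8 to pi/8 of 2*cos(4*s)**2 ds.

pi/4

Use the identity cos^2(4*s) = (1 + cos(8*s))/2.
An antiderivative is F(s) = s + sin(8*s)/8.
Then F(pi/8) - F(-pi/8) = (pi/8) - (-pi/8) = pi/4.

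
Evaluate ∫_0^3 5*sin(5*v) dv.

Let u = 5*v, so du = 5 dv. When v = 0, u = 0; when v = 3, u = 15.
The integral becomes ∫ sin(u) du from 0 to 15, with antiderivative -cos(u).
Back in v: F(v) = -cos(5*v).
Then F(3) - F(0) = (-cos(15)) - (-1) = 1 - cos(15).

1 - cos(15)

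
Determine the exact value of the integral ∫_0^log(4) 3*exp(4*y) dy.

Let u = exp(y), so du = exp(y) dy. When y = 0, u = 1; when y = log(4), u = 4.
The integral becomes 3·∫ u**3 du from 1 to 4, with antiderivative 3*u**4/4.
Back in y: F(y) = 3*exp(4*y)/4.
Then F(log(4)) - F(0) = (192) - (3/4) = 765/4.

765/4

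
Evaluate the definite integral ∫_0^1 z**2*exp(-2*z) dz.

Integrate by parts twice (u = z^2, dv = exp(-2*z) dz).
An antiderivative is F(z) = (-2*z**2 - 2*z - 1)*exp(-2*z)/4.
Then F(1) - F(0) = (-5*exp(-2)/4) - (-1/4) = (-5 + exp(2))*exp(-2)/4.

(-5 + exp(2))*exp(-2)/4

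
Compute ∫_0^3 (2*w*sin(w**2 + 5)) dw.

Let u = w**2 + 5, so du = 2*w dw. When w = 0, u = 5; when w = 3, u = 14.
The integral becomes ∫ sin(u) du from 5 to 14, with antiderivative -cos(u).
Back in w: F(w) = -cos(w**2 + 5).
Then F(3) - F(0) = (-cos(14)) - (-cos(5)) = -cos(14) + cos(5).

-cos(14) + cos(5)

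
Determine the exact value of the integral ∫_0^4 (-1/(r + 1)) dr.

An antiderivative is F(r) = -log(r + 1).
Then F(4) - F(0) = (-log(5)) - (0) = -log(5).

-log(5)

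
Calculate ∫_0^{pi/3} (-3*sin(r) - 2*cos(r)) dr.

An antiderivative is F(r) = -2*sin(r) + 3*cos(r).
Then F(pi/3) - F(0) = (3/2 - sqrt(3)) - (3) = -sqrt(3) - 3/2.

-sqrt(3) - 3/2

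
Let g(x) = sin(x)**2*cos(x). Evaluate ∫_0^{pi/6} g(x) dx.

1/24

Let u = sin(x), so du = cos(x) dx. When x = 0, u = 0; when x = pi/6, u = 1/2.
The integral becomes ∫ u**2 du from 0 to 1/2, with antiderivative u**3/3.
Back in x: F(x) = sin(x)**3/3.
Then F(pi/6) - F(0) = (1/24) - (0) = 1/24.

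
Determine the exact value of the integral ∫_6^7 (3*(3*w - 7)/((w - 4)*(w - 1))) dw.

Factor the denominator: w**2 - 5*w + 4 = (w - 1)(w - 4).
Partial fractions: 3*(3*w - 7)/((w - 4)*(w - 1)) = 4/(w - 1) + 5/(w - 4).
An antiderivative is F(w) = 5*log(w - 4) + 4*log(w - 1).
Then F(7) - F(6) = (4*log(2) + 9*log(3)) - (5*log(2) + 4*log(5)) = -4*log(5) - log(2) + 9*log(3).

-4*log(5) - log(2) + 9*log(3)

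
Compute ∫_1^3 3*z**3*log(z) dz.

-15 + 243*log(3)/4

Integrate by parts once (u = ln z, dv = 3*z**3 dz).
An antiderivative is F(z) = 3*z**4*(4*log(z) - 1)/16.
Then F(3) - F(1) = (-243/16 + 243*log(3)/4) - (-3/16) = -15 + 243*log(3)/4.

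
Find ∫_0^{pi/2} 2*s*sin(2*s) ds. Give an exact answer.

Integrate by parts once (u = s, dv = 2*sin(2*s) ds).
An antiderivative is F(s) = -s*cos(2*s) + sin(2*s)/2.
Then F(pi/2) - F(0) = (pi/2) - (0) = pi/2.

pi/2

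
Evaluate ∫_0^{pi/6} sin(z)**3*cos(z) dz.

Let u = sin(z), so du = cos(z) dz. When z = 0, u = 0; when z = pi/6, u = 1/2.
The integral becomes ∫ u**3 du from 0 to 1/2, with antiderivative u**4/4.
Back in z: F(z) = sin(z)**4/4.
Then F(pi/6) - F(0) = (1/64) - (0) = 1/64.

1/64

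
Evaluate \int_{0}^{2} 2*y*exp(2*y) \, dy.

Integrate by parts once (u = y, dv = 2*exp(2*y) dy).
An antiderivative is F(y) = (2*y - 1)*exp(2*y)/2.
Then F(2) - F(0) = (3*exp(4)/2) - (-1/2) = 1/2 + 3*exp(4)/2.

1/2 + 3*exp(4)/2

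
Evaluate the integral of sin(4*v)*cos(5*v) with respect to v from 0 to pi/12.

Use the identity sin(4*v)cos(5*v) = [sin(9*v) + sin(-v)]/2.
An antiderivative is F(v) = cos(v)/2 - cos(9*v)/18.
Then F(pi/12) - F(0) = (11*sqrt(2)/72 + sqrt(6)/8) - (4/9) = -4/9 + 11*sqrt(2)/72 + sqrt(6)/8.

-4/9 + 11*sqrt(2)/72 + sqrt(6)/8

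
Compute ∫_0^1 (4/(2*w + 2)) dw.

log(4)

An antiderivative is F(w) = 2*log(2*w + 2).
Then F(1) - F(0) = (log(16)) - (log(4)) = log(4).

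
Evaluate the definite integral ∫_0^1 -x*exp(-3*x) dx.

Integrate by parts once (u = x, dv = -exp(-3*x) dx).
An antiderivative is F(x) = (3*x + 1)*exp(-3*x)/9.
Then F(1) - F(0) = (4*exp(-3)/9) - (1/9) = (4 - exp(3))*exp(-3)/9.

(4 - exp(3))*exp(-3)/9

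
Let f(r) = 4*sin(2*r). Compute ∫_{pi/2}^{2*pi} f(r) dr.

An antiderivative is F(r) = -2*cos(2*r).
Then F(2*pi) - F(pi/2) = (-2) - (2) = -4.

-4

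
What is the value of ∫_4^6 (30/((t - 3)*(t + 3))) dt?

-5*log(3) + 5*log(7)

Factor the denominator: t**2 - 9 = (t + 3)(t - 3).
Partial fractions: 30/((t - 3)*(t + 3)) = -5/(t + 3) + 5/(t - 3).
An antiderivative is F(t) = 5*log(t - 3) - 5*log(t + 3).
Then F(6) - F(4) = (-5*log(3)) - (-5*log(7)) = -5*log(3) + 5*log(7).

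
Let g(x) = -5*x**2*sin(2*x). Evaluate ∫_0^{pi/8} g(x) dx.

Integrate by parts twice (u = x^2, dv = -5*sin(2*x) dx).
An antiderivative is F(x) = 5*x**2*cos(2*x)/2 - 5*x*sin(2*x)/2 - 5*cos(2*x)/4.
Then F(pi/8) - F(0) = (5*sqrt(2)*(-32 - 8*pi + pi**2)/256) - (-5/4) = -5*sqrt(2)/8 - 5*sqrt(2)*pi/32 + 5*sqrt(2)*pi**2/256 + 5/4.

-5*sqrt(2)/8 - 5*sqrt(2)*pi/32 + 5*sqrt(2)*pi**2/256 + 5/4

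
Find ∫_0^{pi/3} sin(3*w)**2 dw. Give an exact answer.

Use the identity sin^2(3*w) = (1 - cos(6*w))/2.
An antiderivative is F(w) = w/2 - sin(6*w)/12.
Then F(pi/3) - F(0) = (pi/6) - (0) = pi/6.

pi/6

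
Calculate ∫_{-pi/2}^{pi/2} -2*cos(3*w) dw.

An antiderivative is F(w) = -2*sin(3*w)/3.
Then F(pi/2) - F(-pi/2) = (2/3) - (-2/3) = 4/3.

4/3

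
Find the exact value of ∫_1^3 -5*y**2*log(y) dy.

130/9 - 45*log(3)

Integrate by parts once (u = ln y, dv = -5*y**2 dy).
An antiderivative is F(y) = -5*y**3*(3*log(y) - 1)/9.
Then F(3) - F(1) = (15 - 45*log(3)) - (5/9) = 130/9 - 45*log(3).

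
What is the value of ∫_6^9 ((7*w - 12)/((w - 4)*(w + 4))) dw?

Factor the denominator: w**2 - 16 = (w + 4)(w - 4).
Partial fractions: (7*w - 12)/((w - 4)*(w + 4)) = 5/(w + 4) + 2/(w - 4).
An antiderivative is F(w) = 2*log(w - 4) + 5*log(w + 4).
Then F(9) - F(6) = (2*log(5) + 5*log(13)) - (7*log(2) + 5*log(5)) = -7*log(2) - 3*log(5) + 5*log(13).

-7*log(2) - 3*log(5) + 5*log(13)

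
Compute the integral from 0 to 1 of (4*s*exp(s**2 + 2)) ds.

-2*(1 - exp(1))*exp(2)

Let u = s**2 + 2, so du = 2*s ds. When s = 0, u = 2; when s = 1, u = 3.
The integral becomes 2·∫ exp(u) du from 2 to 3, with antiderivative 2*exp(u).
Back in s: F(s) = 2*exp(s**2 + 2).
Then F(1) - F(0) = (2*exp(3)) - (2*exp(2)) = -2*(1 - exp(1))*exp(2).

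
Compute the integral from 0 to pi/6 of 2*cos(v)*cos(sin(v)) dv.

Let u = sin(v), so du = cos(v) dv. When v = 0, u = 0; when v = pi/6, u = 1/2.
The integral becomes 2·∫ cos(u) du from 0 to 1/2, with antiderivative 2*sin(u).
Back in v: F(v) = 2*sin(sin(v)).
Then F(pi/6) - F(0) = (2*sin(1/2)) - (0) = 2*sin(1/2).

2*sin(1/2)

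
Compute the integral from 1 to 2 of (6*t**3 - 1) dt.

43/2

By the power rule, an antiderivative is F(t) = 3*t**4/2 - t.
Then F(2) - F(1) = (22) - (1/2) = 43/2.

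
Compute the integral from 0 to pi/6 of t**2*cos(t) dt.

Integrate by parts twice (u = t^2, dv = cos(t) dt).
An antiderivative is F(t) = t**2*sin(t) + 2*t*cos(t) - 2*sin(t).
Then F(pi/6) - F(0) = (-1 + pi**2/72 + sqrt(3)*pi/6) - (0) = -1 + pi**2/72 + sqrt(3)*pi/6.

-1 + pi**2/72 + sqrt(3)*pi/6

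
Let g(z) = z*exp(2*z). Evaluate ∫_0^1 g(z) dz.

1/4 + exp(2)/4

Integrate by parts once (u = z, dv = exp(2*z) dz).
An antiderivative is F(z) = (2*z - 1)*exp(2*z)/4.
Then F(1) - F(0) = (exp(2)/4) - (-1/4) = 1/4 + exp(2)/4.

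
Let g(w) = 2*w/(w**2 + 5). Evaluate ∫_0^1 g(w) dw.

Let u = w**2 + 5, so du = 2*w dw. When w = 0, u = 5; when w = 1, u = 6.
The integral becomes ∫ 1/u du from 5 to 6, with antiderivative log(u).
Back in w: F(w) = log(w**2 + 5).
Then F(1) - F(0) = (log(6)) - (log(5)) = log(6/5).

log(6/5)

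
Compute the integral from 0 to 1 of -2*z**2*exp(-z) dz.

Integrate by parts twice (u = z^2, dv = -2*exp(-z) dz).
An antiderivative is F(z) = (2*z**2 + 4*z + 4)*exp(-z).
Then F(1) - F(0) = (10*exp(-1)) - (4) = -4 + 10*exp(-1).

-4 + 10*exp(-1)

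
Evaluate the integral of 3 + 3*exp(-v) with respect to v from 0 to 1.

An antiderivative is F(v) = 3*v - 3*exp(-v).
Then F(1) - F(0) = (3 - 3*exp(-1)) - (-3) = 6 - 3*exp(-1).

6 - 3*exp(-1)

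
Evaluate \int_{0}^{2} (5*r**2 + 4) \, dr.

By the power rule, an antiderivative is F(r) = 5*r**3/3 + 4*r.
Then F(2) - F(0) = (64/3) - (0) = 64/3.

64/3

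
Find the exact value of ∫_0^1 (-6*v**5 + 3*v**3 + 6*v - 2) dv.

By the power rule, an antiderivative is F(v) = -v**6 + 3*v**4/4 + 3*v**2 - 2*v.
Then F(1) - F(0) = (3/4) - (0) = 3/4.

3/4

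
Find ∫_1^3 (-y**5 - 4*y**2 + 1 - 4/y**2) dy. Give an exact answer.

-470/3

By the power rule, an antiderivative is F(y) = -y**6/6 - 4*y**3/3 + y + 4/y.
Then F(3) - F(1) = (-919/6) - (7/2) = -470/3.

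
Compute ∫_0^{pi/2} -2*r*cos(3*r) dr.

2/9 + pi/3

Integrate by parts once (u = r, dv = -2*cos(3*r) dr).
An antiderivative is F(r) = -2*r*sin(3*r)/3 - 2*cos(3*r)/9.
Then F(pi/2) - F(0) = (pi/3) - (-2/9) = 2/9 + pi/3.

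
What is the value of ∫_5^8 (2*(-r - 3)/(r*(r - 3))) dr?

Factor the denominator: r**2 - 3*r = r(r - 3).
Partial fractions: 2*(-r - 3)/(r*(r - 3)) = 2/r - 4/(r - 3).
An antiderivative is F(r) = 2*log(r) - 4*log(r - 3).
Then F(8) - F(5) = (-4*log(5) + 6*log(2)) - (log(25/16)) = -6*log(5) + 10*log(2).

-6*log(5) + 10*log(2)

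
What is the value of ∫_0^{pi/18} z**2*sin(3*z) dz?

Integrate by parts twice (u = z^2, dv = sin(3*z) dz).
An antiderivative is F(z) = -z**2*cos(3*z)/3 + 2*z*sin(3*z)/9 + 2*cos(3*z)/27.
Then F(pi/18) - F(0) = (-sqrt(3)*pi**2/1944 + pi/162 + sqrt(3)/27) - (2/27) = -2/27 - sqrt(3)*pi**2/1944 + pi/162 + sqrt(3)/27.

-2/27 - sqrt(3)*pi**2/1944 + pi/162 + sqrt(3)/27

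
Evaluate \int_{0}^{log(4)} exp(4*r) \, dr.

255/4

Let u = exp(r), so du = exp(r) dr. When r = 0, u = 1; when r = log(4), u = 4.
The integral becomes ∫ u**3 du from 1 to 4, with antiderivative u**4/4.
Back in r: F(r) = exp(4*r)/4.
Then F(log(4)) - F(0) = (64) - (1/4) = 255/4.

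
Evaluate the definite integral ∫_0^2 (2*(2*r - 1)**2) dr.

28/3

Let u = 2*r - 1, so du = 2 dr. When r = 0, u = -1; when r = 2, u = 3.
The integral becomes ∫ u**2 du from -1 to 3, with antiderivative u**3/3.
Back in r: F(r) = (2*r - 1)**3/3.
Then F(2) - F(0) = (9) - (-1/3) = 28/3.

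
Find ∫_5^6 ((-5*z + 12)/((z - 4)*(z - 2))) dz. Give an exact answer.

Factor the denominator: z**2 - 6*z + 8 = (z - 2)(z - 4).
Partial fractions: (-5*z + 12)/((z - 4)*(z - 2)) = -1/(z - 2) - 4/(z - 4).
An antiderivative is F(z) = -4*log(z - 4) - log(z - 2).
Then F(6) - F(5) = (-log(64)) - (-log(3)) = log(3/64).

log(3/64)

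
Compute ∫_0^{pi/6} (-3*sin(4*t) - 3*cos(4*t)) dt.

-9/8 - 3*sqrt(3)/8

An antiderivative is F(t) = -3*sin(4*t)/4 + 3*cos(4*t)/4.
Then F(pi/6) - F(0) = (-3*sqrt(3)/8 - 3/8) - (3/4) = -9/8 - 3*sqrt(3)/8.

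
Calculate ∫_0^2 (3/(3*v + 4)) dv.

Let u = 3*v + 4, so du = 3 dv. When v = 0, u = 4; when v = 2, u = 10.
The integral becomes ∫ 1/u du from 4 to 10, with antiderivative log(u).
Back in v: F(v) = log(3*v + 4).
Then F(2) - F(0) = (log(10)) - (log(4)) = log(5/2).

log(5/2)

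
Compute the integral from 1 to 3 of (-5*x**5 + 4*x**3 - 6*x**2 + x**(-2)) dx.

By the power rule, an antiderivative is F(x) = -5*x**6/6 + x**4 - 2*x**3 - 1/x.
Then F(3) - F(1) = (-3485/6) - (-17/6) = -578.

-578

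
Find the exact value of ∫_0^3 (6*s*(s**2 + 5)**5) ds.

Let u = s**2 + 5, so du = 2*s ds. When s = 0, u = 5; when s = 3, u = 14.
The integral becomes 3·∫ u**5 du from 5 to 14, with antiderivative u**6/2.
Back in s: F(s) = (s**2 + 5)**6/2.
Then F(3) - F(0) = (3764768) - (15625/2) = 7513911/2.

7513911/2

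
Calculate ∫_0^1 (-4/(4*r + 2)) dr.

An antiderivative is F(r) = -log(4*r + 2).
Then F(1) - F(0) = (-log(6)) - (-log(2)) = -log(3).

-log(3)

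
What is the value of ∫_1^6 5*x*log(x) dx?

Integrate by parts once (u = ln x, dv = 5*x dx).
An antiderivative is F(x) = 5*x**2*(2*log(x) - 1)/4.
Then F(6) - F(1) = (-45 + 90*log(2) + 90*log(3)) - (-5/4) = -175/4 + 90*log(2) + 90*log(3).

-175/4 + 90*log(2) + 90*log(3)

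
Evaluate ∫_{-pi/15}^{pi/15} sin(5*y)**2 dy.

Use the identity sin^2(5*y) = (1 - cos(10*y))/2.
An antiderivative is F(y) = y/2 - sin(10*y)/20.
Then F(pi/15) - F(-pi/15) = (-sqrt(3)/40 + pi/30) - (-pi/30 + sqrt(3)/40) = -sqrt(3)/20 + pi/15.

-sqrt(3)/20 + pi/15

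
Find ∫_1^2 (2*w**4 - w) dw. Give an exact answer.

By the power rule, an antiderivative is F(w) = 2*w**5/5 - w**2/2.
Then F(2) - F(1) = (54/5) - (-1/10) = 109/10.

109/10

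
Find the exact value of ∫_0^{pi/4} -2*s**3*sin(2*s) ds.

3/4 - 3*pi**2/32

Integrate by parts 3 times (u = s^3, dv = -2*sin(2*s) ds).
An antiderivative is F(s) = s**3*cos(2*s) - 3*s**2*sin(2*s)/2 - 3*s*cos(2*s)/2 + 3*sin(2*s)/4.
Then F(pi/4) - F(0) = (3/4 - 3*pi**2/32) - (0) = 3/4 - 3*pi**2/32.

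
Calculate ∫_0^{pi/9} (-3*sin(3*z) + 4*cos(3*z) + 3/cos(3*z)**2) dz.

-1/2 + 5*sqrt(3)/3

An antiderivative is F(z) = 4*sin(3*z)/3 + cos(3*z) + tan(3*z).
Then F(pi/9) - F(0) = (1/2 + 5*sqrt(3)/3) - (1) = -1/2 + 5*sqrt(3)/3.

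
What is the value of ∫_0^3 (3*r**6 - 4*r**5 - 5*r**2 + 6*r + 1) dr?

By the power rule, an antiderivative is F(r) = 3*r**7/7 - 2*r**6/3 - 5*r**3/3 + 3*r**2 + r.
Then F(3) - F(0) = (3054/7) - (0) = 3054/7.

3054/7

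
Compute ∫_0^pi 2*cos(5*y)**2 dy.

pi

Use the identity cos^2(5*y) = (1 + cos(10*y))/2.
An antiderivative is F(y) = y + sin(10*y)/10.
Then F(pi) - F(0) = (pi) - (0) = pi.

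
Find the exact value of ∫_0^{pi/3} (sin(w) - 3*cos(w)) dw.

An antiderivative is F(w) = -3*sin(w) - cos(w).
Then F(pi/3) - F(0) = (-3*sqrt(3)/2 - 1/2) - (-1) = 1/2 - 3*sqrt(3)/2.

1/2 - 3*sqrt(3)/2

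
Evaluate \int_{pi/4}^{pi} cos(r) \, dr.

-sqrt(2)/2

An antiderivative is F(r) = sin(r).
Then F(pi) - F(pi/4) = (0) - (sqrt(2)/2) = -sqrt(2)/2.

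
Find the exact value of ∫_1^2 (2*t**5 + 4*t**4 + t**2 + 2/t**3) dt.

By the power rule, an antiderivative is F(t) = t**6/3 + 4*t**5/5 + t**3/3 - 1/t**2.
Then F(2) - F(1) = (987/20) - (7/15) = 2933/60.

2933/60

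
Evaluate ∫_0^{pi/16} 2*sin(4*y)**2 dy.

Use the identity sin^2(4*y) = (1 - cos(8*y))/2.
An antiderivative is F(y) = y - sin(8*y)/8.
Then F(pi/16) - F(0) = (-1/8 + pi/16) - (0) = -1/8 + pi/16.

-1/8 + pi/16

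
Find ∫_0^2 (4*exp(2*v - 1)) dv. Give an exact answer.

-(2 - 2*exp(4))*exp(-1)

Let u = 2*v - 1, so du = 2 dv. When v = 0, u = -1; when v = 2, u = 3.
The integral becomes 2·∫ exp(u) du from -1 to 3, with antiderivative 2*exp(u).
Back in v: F(v) = 2*exp(2*v - 1).
Then F(2) - F(0) = (2*exp(3)) - (2*exp(-1)) = -(2 - 2*exp(4))*exp(-1).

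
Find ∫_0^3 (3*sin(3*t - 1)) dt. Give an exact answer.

Let u = 3*t - 1, so du = 3 dt. When t = 0, u = -1; when t = 3, u = 8.
The integral becomes ∫ sin(u) du from -1 to 8, with antiderivative -cos(u).
Back in t: F(t) = -cos(3*t - 1).
Then F(3) - F(0) = (-cos(8)) - (-cos(1)) = -cos(8) + cos(1).

-cos(8) + cos(1)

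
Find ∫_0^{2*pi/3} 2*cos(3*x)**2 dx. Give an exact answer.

Use the identity cos^2(3*x) = (1 + cos(6*x))/2.
An antiderivative is F(x) = x + sin(6*x)/6.
Then F(2*pi/3) - F(0) = (2*pi/3) - (0) = 2*pi/3.

2*pi/3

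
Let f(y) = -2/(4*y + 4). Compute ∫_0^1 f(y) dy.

-log(2)/2

An antiderivative is F(y) = -log(4*y + 4)/2.
Then F(1) - F(0) = (-3*log(2)/2) - (-log(2)) = -log(2)/2.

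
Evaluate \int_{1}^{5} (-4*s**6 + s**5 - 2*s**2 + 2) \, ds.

-884372/21

By the power rule, an antiderivative is F(s) = -4*s**7/7 + s**6/6 - 2*s**3/3 + 2*s.
Then F(5) - F(1) = (-1768705/42) - (13/14) = -884372/21.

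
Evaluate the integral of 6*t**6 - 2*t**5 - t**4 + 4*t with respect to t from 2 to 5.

By the power rule, an antiderivative is F(t) = 6*t**7/7 - t**6/3 - t**5/5 + 2*t**2.
Then F(5) - F(2) = (1284800/21) - (9448/105) = 2138184/35.

2138184/35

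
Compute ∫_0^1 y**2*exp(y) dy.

-2 + E

Integrate by parts twice (u = y^2, dv = exp(y) dy).
An antiderivative is F(y) = (y**2 - 2*y + 2)*exp(y).
Then F(1) - F(0) = (E) - (2) = -2 + E.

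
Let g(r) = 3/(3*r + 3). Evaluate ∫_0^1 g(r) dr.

log(2)

An antiderivative is F(r) = log(3*r + 3).
Then F(1) - F(0) = (log(6)) - (log(3)) = log(2).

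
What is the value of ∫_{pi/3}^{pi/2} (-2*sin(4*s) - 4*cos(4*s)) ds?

3/4 - sqrt(3)/2

An antiderivative is F(s) = -sin(4*s) + cos(4*s)/2.
Then F(pi/2) - F(pi/3) = (1/2) - (-1/4 + sqrt(3)/2) = 3/4 - sqrt(3)/2.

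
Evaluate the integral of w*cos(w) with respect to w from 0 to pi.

Integrate by parts once (u = w, dv = cos(w) dw).
An antiderivative is F(w) = w*sin(w) + cos(w).
Then F(pi) - F(0) = (-1) - (1) = -2.

-2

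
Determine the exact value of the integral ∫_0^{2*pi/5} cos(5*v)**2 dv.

Use the identity cos^2(5*v) = (1 + cos(10*v))/2.
An antiderivative is F(v) = v/2 + sin(10*v)/20.
Then F(2*pi/5) - F(0) = (pi/5) - (0) = pi/5.

pi/5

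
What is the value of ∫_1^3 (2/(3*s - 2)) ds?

2*log(7)/3

An antiderivative is F(s) = 2*log(3*s - 2)/3.
Then F(3) - F(1) = (2*log(7)/3) - (0) = 2*log(7)/3.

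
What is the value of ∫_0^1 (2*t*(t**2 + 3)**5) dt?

Let u = t**2 + 3, so du = 2*t dt. When t = 0, u = 3; when t = 1, u = 4.
The integral becomes ∫ u**5 du from 3 to 4, with antiderivative u**6/6.
Back in t: F(t) = (t**2 + 3)**6/6.
Then F(1) - F(0) = (2048/3) - (243/2) = 3367/6.

3367/6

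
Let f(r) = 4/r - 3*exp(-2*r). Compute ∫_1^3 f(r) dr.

An antiderivative is F(r) = 4*log(r) + 3*exp(-2*r)/2.
Then F(3) - F(1) = (3*exp(-6)/2 + 4*log(3)) - (3*exp(-2)/2) = -3*exp(-2)/2 + 3*exp(-6)/2 + 4*log(3).

-3*exp(-2)/2 + 3*exp(-6)/2 + 4*log(3)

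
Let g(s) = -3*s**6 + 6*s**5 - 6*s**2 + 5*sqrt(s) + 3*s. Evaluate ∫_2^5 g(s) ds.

-252963/14 - 20*sqrt(2)/3 + 50*sqrt(5)/3

By the power rule, an antiderivative is F(s) = -3*s**7/7 + s**6 + 10*s**(3/2)/3 - 2*s**3 + 3*s**2/2.
Then F(5) - F(2) = (-252975/14 + 50*sqrt(5)/3) - (-6/7 + 20*sqrt(2)/3) = -252963/14 - 20*sqrt(2)/3 + 50*sqrt(5)/3.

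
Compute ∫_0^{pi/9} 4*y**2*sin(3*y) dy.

Integrate by parts twice (u = y^2, dv = 4*sin(3*y) dy).
An antiderivative is F(y) = -4*y**2*cos(3*y)/3 + 8*y*sin(3*y)/9 + 8*cos(3*y)/27.
Then F(pi/9) - F(0) = (-2*pi**2/243 + 4/27 + 4*sqrt(3)*pi/81) - (8/27) = -4/27 - 2*pi**2/243 + 4*sqrt(3)*pi/81.

-4/27 - 2*pi**2/243 + 4*sqrt(3)*pi/81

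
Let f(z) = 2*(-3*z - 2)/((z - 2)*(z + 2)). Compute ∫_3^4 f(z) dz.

Factor the denominator: z**2 - 4 = (z + 2)(z - 2).
Partial fractions: 2*(-3*z - 2)/((z - 2)*(z + 2)) = -2/(z + 2) - 4/(z - 2).
An antiderivative is F(z) = -4*log(z - 2) - 2*log(z + 2).
Then F(4) - F(3) = (-6*log(2) - 2*log(3)) - (-log(25)) = -6*log(2) - 2*log(3) + 2*log(5).

-6*log(2) - 2*log(3) + 2*log(5)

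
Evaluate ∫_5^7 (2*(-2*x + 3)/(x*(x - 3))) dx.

Factor the denominator: x**2 - 3*x = x(x - 3).
Partial fractions: 2*(-2*x + 3)/(x*(x - 3)) = -2/x - 2/(x - 3).
An antiderivative is F(x) = -2*log(x) - 2*log(x - 3).
Then F(7) - F(5) = (-2*log(7) - 4*log(2)) - (-log(100)) = -2*log(7) - 2*log(2) + 2*log(5).

-2*log(7) - 2*log(2) + 2*log(5)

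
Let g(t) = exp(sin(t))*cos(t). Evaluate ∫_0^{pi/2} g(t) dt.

Let u = sin(t), so du = cos(t) dt. When t = 0, u = 0; when t = pi/2, u = 1.
The integral becomes ∫ exp(u) du from 0 to 1, with antiderivative exp(u).
Back in t: F(t) = exp(sin(t)).
Then F(pi/2) - F(0) = (E) - (1) = -1 + E.

-1 + E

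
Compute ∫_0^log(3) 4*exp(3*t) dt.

104/3

Let u = exp(t), so du = exp(t) dt. When t = 0, u = 1; when t = log(3), u = 3.
The integral becomes 4·∫ u**2 du from 1 to 3, with antiderivative 4*u**3/3.
Back in t: F(t) = 4*exp(3*t)/3.
Then F(log(3)) - F(0) = (36) - (4/3) = 104/3.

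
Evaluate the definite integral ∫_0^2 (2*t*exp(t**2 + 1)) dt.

-exp(1) + exp(5)

Let u = t**2 + 1, so du = 2*t dt. When t = 0, u = 1; when t = 2, u = 5.
The integral becomes ∫ exp(u) du from 1 to 5, with antiderivative exp(u).
Back in t: F(t) = exp(t**2 + 1).
Then F(2) - F(0) = (exp(5)) - (exp(1)) = -exp(1) + exp(5).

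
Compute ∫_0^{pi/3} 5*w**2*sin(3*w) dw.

-20/27 + 5*pi**2/27

Integrate by parts twice (u = w^2, dv = 5*sin(3*w) dw).
An antiderivative is F(w) = -5*w**2*cos(3*w)/3 + 10*w*sin(3*w)/9 + 10*cos(3*w)/27.
Then F(pi/3) - F(0) = (-10/27 + 5*pi**2/27) - (10/27) = -20/27 + 5*pi**2/27.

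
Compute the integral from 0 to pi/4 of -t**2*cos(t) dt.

Integrate by parts twice (u = t^2, dv = -cos(t) dt).
An antiderivative is F(t) = -t**2*sin(t) - 2*t*cos(t) + 2*sin(t).
Then F(pi/4) - F(0) = (sqrt(2)*(-8*pi - pi**2 + 32)/32) - (0) = sqrt(2)*(-8*pi - pi**2 + 32)/32.

sqrt(2)*(-8*pi - pi**2 + 32)/32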